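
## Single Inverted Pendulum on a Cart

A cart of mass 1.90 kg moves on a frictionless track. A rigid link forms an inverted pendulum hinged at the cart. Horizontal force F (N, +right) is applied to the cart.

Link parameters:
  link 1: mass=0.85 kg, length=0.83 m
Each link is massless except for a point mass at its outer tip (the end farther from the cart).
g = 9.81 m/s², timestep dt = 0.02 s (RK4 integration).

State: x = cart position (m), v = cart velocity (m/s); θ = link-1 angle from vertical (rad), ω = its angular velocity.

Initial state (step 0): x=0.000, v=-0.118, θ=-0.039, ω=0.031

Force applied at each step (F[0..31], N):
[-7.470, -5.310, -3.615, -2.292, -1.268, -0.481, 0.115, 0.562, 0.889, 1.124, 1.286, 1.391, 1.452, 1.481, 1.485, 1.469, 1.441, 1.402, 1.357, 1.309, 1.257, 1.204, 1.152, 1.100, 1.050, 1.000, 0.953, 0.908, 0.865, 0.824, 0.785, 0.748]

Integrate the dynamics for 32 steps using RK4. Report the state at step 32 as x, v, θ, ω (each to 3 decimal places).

Answer: x=-0.120, v=-0.046, θ=0.021, ω=-0.017

Derivation:
apply F[0]=-7.470 → step 1: x=-0.003, v=-0.193, θ=-0.038, ω=0.112
apply F[1]=-5.310 → step 2: x=-0.008, v=-0.246, θ=-0.035, ω=0.167
apply F[2]=-3.615 → step 3: x=-0.013, v=-0.281, θ=-0.031, ω=0.202
apply F[3]=-2.292 → step 4: x=-0.019, v=-0.303, θ=-0.027, ω=0.221
apply F[4]=-1.268 → step 5: x=-0.025, v=-0.314, θ=-0.022, ω=0.229
apply F[5]=-0.481 → step 6: x=-0.031, v=-0.317, θ=-0.018, ω=0.228
apply F[6]=+0.115 → step 7: x=-0.037, v=-0.315, θ=-0.013, ω=0.221
apply F[7]=+0.562 → step 8: x=-0.044, v=-0.308, θ=-0.009, ω=0.210
apply F[8]=+0.889 → step 9: x=-0.050, v=-0.298, θ=-0.005, ω=0.197
apply F[9]=+1.124 → step 10: x=-0.056, v=-0.286, θ=-0.001, ω=0.181
apply F[10]=+1.286 → step 11: x=-0.061, v=-0.272, θ=0.002, ω=0.165
apply F[11]=+1.391 → step 12: x=-0.066, v=-0.258, θ=0.005, ω=0.149
apply F[12]=+1.452 → step 13: x=-0.071, v=-0.243, θ=0.008, ω=0.133
apply F[13]=+1.481 → step 14: x=-0.076, v=-0.228, θ=0.011, ω=0.117
apply F[14]=+1.485 → step 15: x=-0.081, v=-0.214, θ=0.013, ω=0.103
apply F[15]=+1.469 → step 16: x=-0.085, v=-0.200, θ=0.015, ω=0.089
apply F[16]=+1.441 → step 17: x=-0.089, v=-0.186, θ=0.017, ω=0.076
apply F[17]=+1.402 → step 18: x=-0.092, v=-0.173, θ=0.018, ω=0.064
apply F[18]=+1.357 → step 19: x=-0.095, v=-0.160, θ=0.019, ω=0.053
apply F[19]=+1.309 → step 20: x=-0.099, v=-0.148, θ=0.020, ω=0.043
apply F[20]=+1.257 → step 21: x=-0.101, v=-0.136, θ=0.021, ω=0.034
apply F[21]=+1.204 → step 22: x=-0.104, v=-0.126, θ=0.021, ω=0.026
apply F[22]=+1.152 → step 23: x=-0.106, v=-0.115, θ=0.022, ω=0.019
apply F[23]=+1.100 → step 24: x=-0.109, v=-0.106, θ=0.022, ω=0.013
apply F[24]=+1.050 → step 25: x=-0.111, v=-0.097, θ=0.022, ω=0.007
apply F[25]=+1.000 → step 26: x=-0.112, v=-0.088, θ=0.022, ω=0.002
apply F[26]=+0.953 → step 27: x=-0.114, v=-0.080, θ=0.022, ω=-0.003
apply F[27]=+0.908 → step 28: x=-0.116, v=-0.072, θ=0.022, ω=-0.006
apply F[28]=+0.865 → step 29: x=-0.117, v=-0.065, θ=0.022, ω=-0.010
apply F[29]=+0.824 → step 30: x=-0.118, v=-0.059, θ=0.022, ω=-0.013
apply F[30]=+0.785 → step 31: x=-0.119, v=-0.052, θ=0.022, ω=-0.015
apply F[31]=+0.748 → step 32: x=-0.120, v=-0.046, θ=0.021, ω=-0.017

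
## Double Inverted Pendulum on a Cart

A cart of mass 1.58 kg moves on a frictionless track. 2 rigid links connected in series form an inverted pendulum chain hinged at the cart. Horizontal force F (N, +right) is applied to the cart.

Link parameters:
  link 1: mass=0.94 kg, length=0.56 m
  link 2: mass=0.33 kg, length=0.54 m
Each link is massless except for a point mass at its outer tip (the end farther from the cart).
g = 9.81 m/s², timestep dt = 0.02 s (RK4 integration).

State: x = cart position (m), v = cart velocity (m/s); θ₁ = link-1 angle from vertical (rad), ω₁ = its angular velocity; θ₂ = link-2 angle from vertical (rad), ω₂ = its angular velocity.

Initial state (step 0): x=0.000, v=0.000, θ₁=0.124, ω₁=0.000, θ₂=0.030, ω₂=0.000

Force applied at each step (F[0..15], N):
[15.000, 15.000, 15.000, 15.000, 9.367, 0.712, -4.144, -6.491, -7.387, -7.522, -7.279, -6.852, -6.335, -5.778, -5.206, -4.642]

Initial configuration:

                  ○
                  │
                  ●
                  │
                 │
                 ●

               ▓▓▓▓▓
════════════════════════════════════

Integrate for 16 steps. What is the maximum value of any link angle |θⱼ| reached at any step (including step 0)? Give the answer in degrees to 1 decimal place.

apply F[0]=+15.000 → step 1: x=0.002, v=0.169, θ₁=0.122, ω₁=-0.243, θ₂=0.029, ω₂=-0.050
apply F[1]=+15.000 → step 2: x=0.007, v=0.338, θ₁=0.114, ω₁=-0.491, θ₂=0.028, ω₂=-0.098
apply F[2]=+15.000 → step 3: x=0.015, v=0.510, θ₁=0.102, ω₁=-0.747, θ₂=0.026, ω₂=-0.140
apply F[3]=+15.000 → step 4: x=0.027, v=0.685, θ₁=0.084, ω₁=-1.016, θ₂=0.022, ω₂=-0.175
apply F[4]=+9.367 → step 5: x=0.042, v=0.792, θ₁=0.062, ω₁=-1.175, θ₂=0.019, ω₂=-0.201
apply F[5]=+0.712 → step 6: x=0.058, v=0.794, θ₁=0.039, ω₁=-1.157, θ₂=0.015, ω₂=-0.216
apply F[6]=-4.144 → step 7: x=0.073, v=0.737, θ₁=0.017, ω₁=-1.044, θ₂=0.010, ω₂=-0.223
apply F[7]=-6.491 → step 8: x=0.087, v=0.654, θ₁=-0.002, ω₁=-0.893, θ₂=0.006, ω₂=-0.223
apply F[8]=-7.387 → step 9: x=0.099, v=0.562, θ₁=-0.019, ω₁=-0.735, θ₂=0.001, ω₂=-0.216
apply F[9]=-7.522 → step 10: x=0.109, v=0.471, θ₁=-0.032, ω₁=-0.584, θ₂=-0.003, ω₂=-0.204
apply F[10]=-7.279 → step 11: x=0.118, v=0.385, θ₁=-0.042, ω₁=-0.447, θ₂=-0.007, ω₂=-0.188
apply F[11]=-6.852 → step 12: x=0.125, v=0.305, θ₁=-0.050, ω₁=-0.326, θ₂=-0.010, ω₂=-0.170
apply F[12]=-6.335 → step 13: x=0.130, v=0.233, θ₁=-0.055, ω₁=-0.221, θ₂=-0.014, ω₂=-0.150
apply F[13]=-5.778 → step 14: x=0.134, v=0.169, θ₁=-0.059, ω₁=-0.132, θ₂=-0.016, ω₂=-0.129
apply F[14]=-5.206 → step 15: x=0.137, v=0.113, θ₁=-0.061, ω₁=-0.058, θ₂=-0.019, ω₂=-0.108
apply F[15]=-4.642 → step 16: x=0.139, v=0.064, θ₁=-0.061, ω₁=0.003, θ₂=-0.021, ω₂=-0.087
Max |angle| over trajectory = 0.124 rad = 7.1°.

Answer: 7.1°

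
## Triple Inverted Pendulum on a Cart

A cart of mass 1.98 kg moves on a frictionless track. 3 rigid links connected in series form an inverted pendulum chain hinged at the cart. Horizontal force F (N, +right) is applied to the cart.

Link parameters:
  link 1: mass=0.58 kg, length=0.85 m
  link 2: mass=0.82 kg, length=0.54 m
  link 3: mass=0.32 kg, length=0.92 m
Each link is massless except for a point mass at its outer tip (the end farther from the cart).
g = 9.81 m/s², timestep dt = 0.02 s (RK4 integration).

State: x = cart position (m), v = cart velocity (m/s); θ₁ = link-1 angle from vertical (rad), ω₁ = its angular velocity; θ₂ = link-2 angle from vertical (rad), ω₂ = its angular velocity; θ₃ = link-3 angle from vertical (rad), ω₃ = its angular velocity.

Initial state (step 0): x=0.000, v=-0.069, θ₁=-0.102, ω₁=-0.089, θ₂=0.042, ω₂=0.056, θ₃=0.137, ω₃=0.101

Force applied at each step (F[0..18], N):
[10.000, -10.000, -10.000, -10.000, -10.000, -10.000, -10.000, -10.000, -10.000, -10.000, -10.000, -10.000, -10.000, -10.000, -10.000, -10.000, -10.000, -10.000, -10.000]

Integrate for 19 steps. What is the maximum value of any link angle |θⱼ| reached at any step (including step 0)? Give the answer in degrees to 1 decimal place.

Answer: 48.4°

Derivation:
apply F[0]=+10.000 → step 1: x=-0.000, v=0.048, θ₁=-0.106, ω₁=-0.308, θ₂=0.044, ω₂=0.184, θ₃=0.139, ω₃=0.126
apply F[1]=-10.000 → step 2: x=-0.000, v=-0.035, θ₁=-0.112, ω₁=-0.304, θ₂=0.050, ω₂=0.335, θ₃=0.142, ω₃=0.153
apply F[2]=-10.000 → step 3: x=-0.002, v=-0.117, θ₁=-0.118, ω₁=-0.307, θ₂=0.058, ω₂=0.499, θ₃=0.145, ω₃=0.178
apply F[3]=-10.000 → step 4: x=-0.005, v=-0.198, θ₁=-0.124, ω₁=-0.318, θ₂=0.070, ω₂=0.677, θ₃=0.149, ω₃=0.201
apply F[4]=-10.000 → step 5: x=-0.010, v=-0.279, θ₁=-0.131, ω₁=-0.336, θ₂=0.085, ω₂=0.872, θ₃=0.153, ω₃=0.221
apply F[5]=-10.000 → step 6: x=-0.016, v=-0.359, θ₁=-0.138, ω₁=-0.362, θ₂=0.105, ω₂=1.087, θ₃=0.158, ω₃=0.237
apply F[6]=-10.000 → step 7: x=-0.024, v=-0.440, θ₁=-0.145, ω₁=-0.396, θ₂=0.129, ω₂=1.321, θ₃=0.163, ω₃=0.247
apply F[7]=-10.000 → step 8: x=-0.034, v=-0.520, θ₁=-0.154, ω₁=-0.435, θ₂=0.158, ω₂=1.574, θ₃=0.168, ω₃=0.252
apply F[8]=-10.000 → step 9: x=-0.045, v=-0.600, θ₁=-0.163, ω₁=-0.478, θ₂=0.192, ω₂=1.846, θ₃=0.173, ω₃=0.252
apply F[9]=-10.000 → step 10: x=-0.058, v=-0.681, θ₁=-0.173, ω₁=-0.521, θ₂=0.232, ω₂=2.130, θ₃=0.178, ω₃=0.246
apply F[10]=-10.000 → step 11: x=-0.072, v=-0.762, θ₁=-0.184, ω₁=-0.559, θ₂=0.277, ω₂=2.423, θ₃=0.183, ω₃=0.235
apply F[11]=-10.000 → step 12: x=-0.088, v=-0.845, θ₁=-0.195, ω₁=-0.587, θ₂=0.328, ω₂=2.719, θ₃=0.187, ω₃=0.222
apply F[12]=-10.000 → step 13: x=-0.106, v=-0.929, θ₁=-0.207, ω₁=-0.602, θ₂=0.386, ω₂=3.011, θ₃=0.192, ω₃=0.209
apply F[13]=-10.000 → step 14: x=-0.125, v=-1.014, θ₁=-0.219, ω₁=-0.598, θ₂=0.449, ω₂=3.296, θ₃=0.196, ω₃=0.198
apply F[14]=-10.000 → step 15: x=-0.146, v=-1.100, θ₁=-0.231, ω₁=-0.573, θ₂=0.518, ω₂=3.572, θ₃=0.200, ω₃=0.192
apply F[15]=-10.000 → step 16: x=-0.169, v=-1.187, θ₁=-0.242, ω₁=-0.525, θ₂=0.592, ω₂=3.839, θ₃=0.203, ω₃=0.193
apply F[16]=-10.000 → step 17: x=-0.194, v=-1.275, θ₁=-0.252, ω₁=-0.451, θ₂=0.671, ω₂=4.100, θ₃=0.207, ω₃=0.203
apply F[17]=-10.000 → step 18: x=-0.220, v=-1.363, θ₁=-0.260, ω₁=-0.350, θ₂=0.756, ω₂=4.358, θ₃=0.212, ω₃=0.226
apply F[18]=-10.000 → step 19: x=-0.248, v=-1.451, θ₁=-0.265, ω₁=-0.221, θ₂=0.845, ω₂=4.616, θ₃=0.216, ω₃=0.263
Max |angle| over trajectory = 0.845 rad = 48.4°.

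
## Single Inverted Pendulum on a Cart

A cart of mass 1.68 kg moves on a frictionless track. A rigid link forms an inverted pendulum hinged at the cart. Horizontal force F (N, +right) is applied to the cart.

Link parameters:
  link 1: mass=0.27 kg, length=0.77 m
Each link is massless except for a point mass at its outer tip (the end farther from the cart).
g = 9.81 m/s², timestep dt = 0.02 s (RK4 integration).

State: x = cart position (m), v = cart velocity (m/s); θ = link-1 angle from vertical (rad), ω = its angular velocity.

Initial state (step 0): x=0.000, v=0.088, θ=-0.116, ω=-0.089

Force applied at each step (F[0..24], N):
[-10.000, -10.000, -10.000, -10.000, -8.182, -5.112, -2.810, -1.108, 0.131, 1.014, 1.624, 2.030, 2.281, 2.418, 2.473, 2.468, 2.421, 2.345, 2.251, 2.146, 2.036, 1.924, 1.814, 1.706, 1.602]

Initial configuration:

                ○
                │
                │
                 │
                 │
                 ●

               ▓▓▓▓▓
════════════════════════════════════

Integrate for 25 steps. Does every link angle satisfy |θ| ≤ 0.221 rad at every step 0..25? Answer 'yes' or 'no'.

Answer: yes

Derivation:
apply F[0]=-10.000 → step 1: x=0.001, v=-0.027, θ=-0.117, ω=0.030
apply F[1]=-10.000 → step 2: x=-0.001, v=-0.142, θ=-0.115, ω=0.149
apply F[2]=-10.000 → step 3: x=-0.005, v=-0.258, θ=-0.111, ω=0.269
apply F[3]=-10.000 → step 4: x=-0.011, v=-0.373, θ=-0.104, ω=0.391
apply F[4]=-8.182 → step 5: x=-0.020, v=-0.467, θ=-0.095, ω=0.487
apply F[5]=-5.112 → step 6: x=-0.030, v=-0.525, θ=-0.085, ω=0.539
apply F[6]=-2.810 → step 7: x=-0.041, v=-0.556, θ=-0.074, ω=0.559
apply F[7]=-1.108 → step 8: x=-0.052, v=-0.567, θ=-0.063, ω=0.556
apply F[8]=+0.131 → step 9: x=-0.063, v=-0.564, θ=-0.052, ω=0.537
apply F[9]=+1.014 → step 10: x=-0.074, v=-0.551, θ=-0.041, ω=0.508
apply F[10]=+1.624 → step 11: x=-0.085, v=-0.530, θ=-0.032, ω=0.472
apply F[11]=+2.030 → step 12: x=-0.095, v=-0.505, θ=-0.023, ω=0.433
apply F[12]=+2.281 → step 13: x=-0.105, v=-0.477, θ=-0.014, ω=0.392
apply F[13]=+2.418 → step 14: x=-0.114, v=-0.448, θ=-0.007, ω=0.351
apply F[14]=+2.473 → step 15: x=-0.123, v=-0.419, θ=-0.000, ω=0.312
apply F[15]=+2.468 → step 16: x=-0.131, v=-0.389, θ=0.006, ω=0.275
apply F[16]=+2.421 → step 17: x=-0.139, v=-0.361, θ=0.011, ω=0.240
apply F[17]=+2.345 → step 18: x=-0.146, v=-0.333, θ=0.015, ω=0.207
apply F[18]=+2.251 → step 19: x=-0.152, v=-0.307, θ=0.019, ω=0.177
apply F[19]=+2.146 → step 20: x=-0.158, v=-0.282, θ=0.022, ω=0.150
apply F[20]=+2.036 → step 21: x=-0.163, v=-0.259, θ=0.025, ω=0.126
apply F[21]=+1.924 → step 22: x=-0.168, v=-0.237, θ=0.027, ω=0.104
apply F[22]=+1.814 → step 23: x=-0.173, v=-0.216, θ=0.029, ω=0.084
apply F[23]=+1.706 → step 24: x=-0.177, v=-0.197, θ=0.031, ω=0.067
apply F[24]=+1.602 → step 25: x=-0.181, v=-0.178, θ=0.032, ω=0.051
Max |angle| over trajectory = 0.117 rad; bound = 0.221 → within bound.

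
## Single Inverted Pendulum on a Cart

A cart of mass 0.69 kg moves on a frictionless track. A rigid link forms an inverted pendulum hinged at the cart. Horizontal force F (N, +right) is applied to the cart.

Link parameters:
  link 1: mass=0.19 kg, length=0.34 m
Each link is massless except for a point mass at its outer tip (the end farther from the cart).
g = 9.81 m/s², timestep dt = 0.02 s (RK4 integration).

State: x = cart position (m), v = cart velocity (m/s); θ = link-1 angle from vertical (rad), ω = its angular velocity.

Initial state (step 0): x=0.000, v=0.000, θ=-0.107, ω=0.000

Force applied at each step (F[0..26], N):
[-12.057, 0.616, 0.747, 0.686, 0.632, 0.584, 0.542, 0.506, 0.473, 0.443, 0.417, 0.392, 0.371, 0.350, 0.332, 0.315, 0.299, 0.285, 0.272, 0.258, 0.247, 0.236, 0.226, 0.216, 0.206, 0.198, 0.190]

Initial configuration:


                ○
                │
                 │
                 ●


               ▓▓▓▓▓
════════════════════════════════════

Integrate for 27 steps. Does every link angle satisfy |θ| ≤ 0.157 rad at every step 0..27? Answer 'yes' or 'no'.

apply F[0]=-12.057 → step 1: x=-0.003, v=-0.343, θ=-0.098, ω=0.943
apply F[1]=+0.616 → step 2: x=-0.010, v=-0.321, θ=-0.080, ω=0.827
apply F[2]=+0.747 → step 3: x=-0.016, v=-0.295, θ=-0.065, ω=0.711
apply F[3]=+0.686 → step 4: x=-0.022, v=-0.272, θ=-0.051, ω=0.610
apply F[4]=+0.632 → step 5: x=-0.027, v=-0.251, θ=-0.040, ω=0.523
apply F[5]=+0.584 → step 6: x=-0.032, v=-0.233, θ=-0.030, ω=0.447
apply F[6]=+0.542 → step 7: x=-0.036, v=-0.216, θ=-0.022, ω=0.382
apply F[7]=+0.506 → step 8: x=-0.041, v=-0.200, θ=-0.015, ω=0.325
apply F[8]=+0.473 → step 9: x=-0.044, v=-0.186, θ=-0.009, ω=0.276
apply F[9]=+0.443 → step 10: x=-0.048, v=-0.172, θ=-0.004, ω=0.234
apply F[10]=+0.417 → step 11: x=-0.051, v=-0.160, θ=0.000, ω=0.197
apply F[11]=+0.392 → step 12: x=-0.054, v=-0.149, θ=0.004, ω=0.165
apply F[12]=+0.371 → step 13: x=-0.057, v=-0.138, θ=0.007, ω=0.137
apply F[13]=+0.350 → step 14: x=-0.060, v=-0.129, θ=0.010, ω=0.114
apply F[14]=+0.332 → step 15: x=-0.062, v=-0.120, θ=0.012, ω=0.093
apply F[15]=+0.315 → step 16: x=-0.065, v=-0.111, θ=0.013, ω=0.076
apply F[16]=+0.299 → step 17: x=-0.067, v=-0.103, θ=0.015, ω=0.060
apply F[17]=+0.285 → step 18: x=-0.069, v=-0.096, θ=0.016, ω=0.047
apply F[18]=+0.272 → step 19: x=-0.071, v=-0.089, θ=0.017, ω=0.036
apply F[19]=+0.258 → step 20: x=-0.072, v=-0.082, θ=0.017, ω=0.026
apply F[20]=+0.247 → step 21: x=-0.074, v=-0.076, θ=0.018, ω=0.018
apply F[21]=+0.236 → step 22: x=-0.076, v=-0.070, θ=0.018, ω=0.011
apply F[22]=+0.226 → step 23: x=-0.077, v=-0.065, θ=0.018, ω=0.005
apply F[23]=+0.216 → step 24: x=-0.078, v=-0.059, θ=0.018, ω=-0.000
apply F[24]=+0.206 → step 25: x=-0.079, v=-0.054, θ=0.018, ω=-0.004
apply F[25]=+0.198 → step 26: x=-0.080, v=-0.050, θ=0.018, ω=-0.008
apply F[26]=+0.190 → step 27: x=-0.081, v=-0.045, θ=0.018, ω=-0.011
Max |angle| over trajectory = 0.107 rad; bound = 0.157 → within bound.

Answer: yes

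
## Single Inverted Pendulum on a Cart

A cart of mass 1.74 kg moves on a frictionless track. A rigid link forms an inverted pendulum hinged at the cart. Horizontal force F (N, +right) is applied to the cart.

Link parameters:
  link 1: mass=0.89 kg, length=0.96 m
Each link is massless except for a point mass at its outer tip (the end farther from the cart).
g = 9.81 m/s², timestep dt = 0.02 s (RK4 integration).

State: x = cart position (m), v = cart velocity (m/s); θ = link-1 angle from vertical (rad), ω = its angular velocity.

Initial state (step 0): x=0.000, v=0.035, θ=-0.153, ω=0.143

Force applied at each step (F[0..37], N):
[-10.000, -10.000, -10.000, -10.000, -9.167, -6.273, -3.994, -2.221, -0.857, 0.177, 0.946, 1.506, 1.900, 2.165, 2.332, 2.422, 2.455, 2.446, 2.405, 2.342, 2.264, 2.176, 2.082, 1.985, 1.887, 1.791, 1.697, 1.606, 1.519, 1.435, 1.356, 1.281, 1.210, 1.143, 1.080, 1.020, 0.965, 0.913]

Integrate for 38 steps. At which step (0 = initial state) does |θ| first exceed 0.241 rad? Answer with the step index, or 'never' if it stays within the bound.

Answer: never

Derivation:
apply F[0]=-10.000 → step 1: x=-0.000, v=-0.064, θ=-0.149, ω=0.214
apply F[1]=-10.000 → step 2: x=-0.003, v=-0.163, θ=-0.144, ω=0.286
apply F[2]=-10.000 → step 3: x=-0.007, v=-0.263, θ=-0.138, ω=0.361
apply F[3]=-10.000 → step 4: x=-0.013, v=-0.364, θ=-0.130, ω=0.438
apply F[4]=-9.167 → step 5: x=-0.021, v=-0.457, θ=-0.121, ω=0.508
apply F[5]=-6.273 → step 6: x=-0.031, v=-0.517, θ=-0.110, ω=0.547
apply F[6]=-3.994 → step 7: x=-0.042, v=-0.553, θ=-0.099, ω=0.562
apply F[7]=-2.221 → step 8: x=-0.053, v=-0.569, θ=-0.088, ω=0.560
apply F[8]=-0.857 → step 9: x=-0.064, v=-0.571, θ=-0.077, ω=0.546
apply F[9]=+0.177 → step 10: x=-0.076, v=-0.562, θ=-0.066, ω=0.522
apply F[10]=+0.946 → step 11: x=-0.087, v=-0.546, θ=-0.056, ω=0.492
apply F[11]=+1.506 → step 12: x=-0.097, v=-0.523, θ=-0.046, ω=0.458
apply F[12]=+1.900 → step 13: x=-0.108, v=-0.497, θ=-0.038, ω=0.423
apply F[13]=+2.165 → step 14: x=-0.117, v=-0.469, θ=-0.029, ω=0.387
apply F[14]=+2.332 → step 15: x=-0.126, v=-0.440, θ=-0.022, ω=0.351
apply F[15]=+2.422 → step 16: x=-0.135, v=-0.410, θ=-0.015, ω=0.316
apply F[16]=+2.455 → step 17: x=-0.143, v=-0.381, θ=-0.009, ω=0.283
apply F[17]=+2.446 → step 18: x=-0.150, v=-0.352, θ=-0.004, ω=0.252
apply F[18]=+2.405 → step 19: x=-0.157, v=-0.324, θ=0.001, ω=0.222
apply F[19]=+2.342 → step 20: x=-0.163, v=-0.297, θ=0.005, ω=0.195
apply F[20]=+2.264 → step 21: x=-0.169, v=-0.272, θ=0.009, ω=0.170
apply F[21]=+2.176 → step 22: x=-0.174, v=-0.248, θ=0.012, ω=0.147
apply F[22]=+2.082 → step 23: x=-0.179, v=-0.225, θ=0.014, ω=0.126
apply F[23]=+1.985 → step 24: x=-0.183, v=-0.204, θ=0.017, ω=0.107
apply F[24]=+1.887 → step 25: x=-0.187, v=-0.184, θ=0.019, ω=0.090
apply F[25]=+1.791 → step 26: x=-0.190, v=-0.166, θ=0.020, ω=0.075
apply F[26]=+1.697 → step 27: x=-0.194, v=-0.148, θ=0.022, ω=0.061
apply F[27]=+1.606 → step 28: x=-0.196, v=-0.132, θ=0.023, ω=0.049
apply F[28]=+1.519 → step 29: x=-0.199, v=-0.117, θ=0.024, ω=0.038
apply F[29]=+1.435 → step 30: x=-0.201, v=-0.103, θ=0.024, ω=0.028
apply F[30]=+1.356 → step 31: x=-0.203, v=-0.090, θ=0.025, ω=0.020
apply F[31]=+1.281 → step 32: x=-0.205, v=-0.078, θ=0.025, ω=0.012
apply F[32]=+1.210 → step 33: x=-0.206, v=-0.066, θ=0.025, ω=0.005
apply F[33]=+1.143 → step 34: x=-0.207, v=-0.056, θ=0.025, ω=-0.001
apply F[34]=+1.080 → step 35: x=-0.208, v=-0.046, θ=0.025, ω=-0.006
apply F[35]=+1.020 → step 36: x=-0.209, v=-0.037, θ=0.025, ω=-0.010
apply F[36]=+0.965 → step 37: x=-0.210, v=-0.028, θ=0.025, ω=-0.014
apply F[37]=+0.913 → step 38: x=-0.210, v=-0.020, θ=0.025, ω=-0.017
max |θ| = 0.153 ≤ 0.241 over all 39 states.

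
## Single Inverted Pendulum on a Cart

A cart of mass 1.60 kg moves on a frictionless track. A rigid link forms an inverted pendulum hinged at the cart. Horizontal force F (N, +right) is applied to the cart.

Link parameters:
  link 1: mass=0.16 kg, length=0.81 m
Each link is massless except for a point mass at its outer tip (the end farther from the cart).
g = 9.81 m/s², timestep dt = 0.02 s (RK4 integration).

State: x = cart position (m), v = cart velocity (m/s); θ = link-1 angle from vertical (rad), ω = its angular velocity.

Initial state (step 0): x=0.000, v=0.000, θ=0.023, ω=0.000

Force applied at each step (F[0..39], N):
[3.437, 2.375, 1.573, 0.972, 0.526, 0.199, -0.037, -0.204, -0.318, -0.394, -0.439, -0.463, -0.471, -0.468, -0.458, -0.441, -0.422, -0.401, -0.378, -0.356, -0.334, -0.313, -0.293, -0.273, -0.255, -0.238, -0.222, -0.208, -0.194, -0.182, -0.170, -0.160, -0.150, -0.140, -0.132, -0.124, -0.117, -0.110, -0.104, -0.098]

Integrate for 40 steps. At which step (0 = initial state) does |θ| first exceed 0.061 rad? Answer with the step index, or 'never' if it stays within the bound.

Answer: never

Derivation:
apply F[0]=+3.437 → step 1: x=0.000, v=0.043, θ=0.023, ω=-0.047
apply F[1]=+2.375 → step 2: x=0.002, v=0.072, θ=0.021, ω=-0.078
apply F[2]=+1.573 → step 3: x=0.003, v=0.091, θ=0.020, ω=-0.097
apply F[3]=+0.972 → step 4: x=0.005, v=0.103, θ=0.018, ω=-0.107
apply F[4]=+0.526 → step 5: x=0.007, v=0.109, θ=0.015, ω=-0.110
apply F[5]=+0.199 → step 6: x=0.009, v=0.111, θ=0.013, ω=-0.110
apply F[6]=-0.037 → step 7: x=0.012, v=0.111, θ=0.011, ω=-0.106
apply F[7]=-0.204 → step 8: x=0.014, v=0.108, θ=0.009, ω=-0.100
apply F[8]=-0.318 → step 9: x=0.016, v=0.104, θ=0.007, ω=-0.093
apply F[9]=-0.394 → step 10: x=0.018, v=0.099, θ=0.005, ω=-0.085
apply F[10]=-0.439 → step 11: x=0.020, v=0.093, θ=0.004, ω=-0.077
apply F[11]=-0.463 → step 12: x=0.022, v=0.087, θ=0.002, ω=-0.069
apply F[12]=-0.471 → step 13: x=0.023, v=0.081, θ=0.001, ω=-0.062
apply F[13]=-0.468 → step 14: x=0.025, v=0.075, θ=-0.000, ω=-0.055
apply F[14]=-0.458 → step 15: x=0.026, v=0.070, θ=-0.001, ω=-0.048
apply F[15]=-0.441 → step 16: x=0.028, v=0.064, θ=-0.002, ω=-0.041
apply F[16]=-0.422 → step 17: x=0.029, v=0.059, θ=-0.003, ω=-0.036
apply F[17]=-0.401 → step 18: x=0.030, v=0.054, θ=-0.004, ω=-0.030
apply F[18]=-0.378 → step 19: x=0.031, v=0.049, θ=-0.004, ω=-0.025
apply F[19]=-0.356 → step 20: x=0.032, v=0.045, θ=-0.005, ω=-0.021
apply F[20]=-0.334 → step 21: x=0.033, v=0.041, θ=-0.005, ω=-0.017
apply F[21]=-0.313 → step 22: x=0.034, v=0.037, θ=-0.005, ω=-0.014
apply F[22]=-0.293 → step 23: x=0.034, v=0.034, θ=-0.006, ω=-0.011
apply F[23]=-0.273 → step 24: x=0.035, v=0.030, θ=-0.006, ω=-0.008
apply F[24]=-0.255 → step 25: x=0.036, v=0.027, θ=-0.006, ω=-0.006
apply F[25]=-0.238 → step 26: x=0.036, v=0.024, θ=-0.006, ω=-0.004
apply F[26]=-0.222 → step 27: x=0.037, v=0.022, θ=-0.006, ω=-0.002
apply F[27]=-0.208 → step 28: x=0.037, v=0.019, θ=-0.006, ω=-0.000
apply F[28]=-0.194 → step 29: x=0.037, v=0.017, θ=-0.006, ω=0.001
apply F[29]=-0.182 → step 30: x=0.038, v=0.015, θ=-0.006, ω=0.002
apply F[30]=-0.170 → step 31: x=0.038, v=0.013, θ=-0.006, ω=0.003
apply F[31]=-0.160 → step 32: x=0.038, v=0.011, θ=-0.006, ω=0.004
apply F[32]=-0.150 → step 33: x=0.038, v=0.009, θ=-0.006, ω=0.005
apply F[33]=-0.140 → step 34: x=0.039, v=0.008, θ=-0.006, ω=0.005
apply F[34]=-0.132 → step 35: x=0.039, v=0.006, θ=-0.006, ω=0.006
apply F[35]=-0.124 → step 36: x=0.039, v=0.005, θ=-0.006, ω=0.006
apply F[36]=-0.117 → step 37: x=0.039, v=0.003, θ=-0.005, ω=0.007
apply F[37]=-0.110 → step 38: x=0.039, v=0.002, θ=-0.005, ω=0.007
apply F[38]=-0.104 → step 39: x=0.039, v=0.001, θ=-0.005, ω=0.007
apply F[39]=-0.098 → step 40: x=0.039, v=-0.000, θ=-0.005, ω=0.007
max |θ| = 0.023 ≤ 0.061 over all 41 states.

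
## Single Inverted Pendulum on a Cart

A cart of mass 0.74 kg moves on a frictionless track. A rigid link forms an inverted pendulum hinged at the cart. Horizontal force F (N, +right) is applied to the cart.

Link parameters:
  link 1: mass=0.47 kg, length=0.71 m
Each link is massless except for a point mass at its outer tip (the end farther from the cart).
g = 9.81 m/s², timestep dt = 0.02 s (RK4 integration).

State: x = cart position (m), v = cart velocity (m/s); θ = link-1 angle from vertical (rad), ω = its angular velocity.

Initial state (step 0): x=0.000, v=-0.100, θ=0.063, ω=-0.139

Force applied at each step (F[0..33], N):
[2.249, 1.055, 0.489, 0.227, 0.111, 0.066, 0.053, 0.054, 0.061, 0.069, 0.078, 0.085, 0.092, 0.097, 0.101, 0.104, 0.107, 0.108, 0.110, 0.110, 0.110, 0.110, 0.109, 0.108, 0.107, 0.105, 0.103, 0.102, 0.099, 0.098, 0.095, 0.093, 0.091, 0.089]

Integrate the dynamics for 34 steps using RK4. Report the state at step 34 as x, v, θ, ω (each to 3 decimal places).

apply F[0]=+2.249 → step 1: x=-0.001, v=-0.047, θ=0.060, ω=-0.197
apply F[1]=+1.055 → step 2: x=-0.002, v=-0.026, θ=0.056, ω=-0.211
apply F[2]=+0.489 → step 3: x=-0.003, v=-0.019, θ=0.051, ω=-0.205
apply F[3]=+0.227 → step 4: x=-0.003, v=-0.019, θ=0.047, ω=-0.191
apply F[4]=+0.111 → step 5: x=-0.003, v=-0.022, θ=0.044, ω=-0.175
apply F[5]=+0.066 → step 6: x=-0.004, v=-0.025, θ=0.040, ω=-0.159
apply F[6]=+0.053 → step 7: x=-0.004, v=-0.029, θ=0.037, ω=-0.143
apply F[7]=+0.054 → step 8: x=-0.005, v=-0.032, θ=0.035, ω=-0.129
apply F[8]=+0.061 → step 9: x=-0.006, v=-0.034, θ=0.032, ω=-0.116
apply F[9]=+0.069 → step 10: x=-0.006, v=-0.036, θ=0.030, ω=-0.105
apply F[10]=+0.078 → step 11: x=-0.007, v=-0.038, θ=0.028, ω=-0.095
apply F[11]=+0.085 → step 12: x=-0.008, v=-0.039, θ=0.026, ω=-0.086
apply F[12]=+0.092 → step 13: x=-0.009, v=-0.039, θ=0.025, ω=-0.078
apply F[13]=+0.097 → step 14: x=-0.009, v=-0.040, θ=0.023, ω=-0.070
apply F[14]=+0.101 → step 15: x=-0.010, v=-0.040, θ=0.022, ω=-0.064
apply F[15]=+0.104 → step 16: x=-0.011, v=-0.040, θ=0.021, ω=-0.058
apply F[16]=+0.107 → step 17: x=-0.012, v=-0.039, θ=0.019, ω=-0.054
apply F[17]=+0.108 → step 18: x=-0.013, v=-0.039, θ=0.018, ω=-0.049
apply F[18]=+0.110 → step 19: x=-0.013, v=-0.038, θ=0.018, ω=-0.045
apply F[19]=+0.110 → step 20: x=-0.014, v=-0.037, θ=0.017, ω=-0.042
apply F[20]=+0.110 → step 21: x=-0.015, v=-0.036, θ=0.016, ω=-0.038
apply F[21]=+0.110 → step 22: x=-0.016, v=-0.035, θ=0.015, ω=-0.036
apply F[22]=+0.109 → step 23: x=-0.016, v=-0.034, θ=0.014, ω=-0.033
apply F[23]=+0.108 → step 24: x=-0.017, v=-0.033, θ=0.014, ω=-0.031
apply F[24]=+0.107 → step 25: x=-0.018, v=-0.032, θ=0.013, ω=-0.029
apply F[25]=+0.105 → step 26: x=-0.018, v=-0.030, θ=0.013, ω=-0.027
apply F[26]=+0.103 → step 27: x=-0.019, v=-0.029, θ=0.012, ω=-0.025
apply F[27]=+0.102 → step 28: x=-0.019, v=-0.028, θ=0.012, ω=-0.024
apply F[28]=+0.099 → step 29: x=-0.020, v=-0.027, θ=0.011, ω=-0.022
apply F[29]=+0.098 → step 30: x=-0.020, v=-0.025, θ=0.011, ω=-0.021
apply F[30]=+0.095 → step 31: x=-0.021, v=-0.024, θ=0.010, ω=-0.020
apply F[31]=+0.093 → step 32: x=-0.021, v=-0.023, θ=0.010, ω=-0.019
apply F[32]=+0.091 → step 33: x=-0.022, v=-0.022, θ=0.010, ω=-0.018
apply F[33]=+0.089 → step 34: x=-0.022, v=-0.020, θ=0.009, ω=-0.017

Answer: x=-0.022, v=-0.020, θ=0.009, ω=-0.017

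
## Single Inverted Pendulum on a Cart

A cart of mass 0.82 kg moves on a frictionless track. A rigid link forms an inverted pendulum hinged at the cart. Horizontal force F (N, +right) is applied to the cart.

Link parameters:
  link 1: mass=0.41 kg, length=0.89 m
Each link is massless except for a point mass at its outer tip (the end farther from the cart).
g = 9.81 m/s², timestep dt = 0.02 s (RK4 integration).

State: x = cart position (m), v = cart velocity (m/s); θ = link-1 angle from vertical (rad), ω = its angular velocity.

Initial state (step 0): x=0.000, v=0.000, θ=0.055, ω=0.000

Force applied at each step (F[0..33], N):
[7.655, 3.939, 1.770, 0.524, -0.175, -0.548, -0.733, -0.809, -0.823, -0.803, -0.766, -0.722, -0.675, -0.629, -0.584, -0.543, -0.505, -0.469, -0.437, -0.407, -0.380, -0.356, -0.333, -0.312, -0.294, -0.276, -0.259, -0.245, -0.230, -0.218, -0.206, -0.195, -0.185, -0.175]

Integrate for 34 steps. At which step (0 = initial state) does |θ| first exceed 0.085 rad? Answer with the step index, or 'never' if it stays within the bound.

apply F[0]=+7.655 → step 1: x=0.002, v=0.181, θ=0.053, ω=-0.191
apply F[1]=+3.939 → step 2: x=0.006, v=0.272, θ=0.048, ω=-0.282
apply F[2]=+1.770 → step 3: x=0.012, v=0.311, θ=0.042, ω=-0.316
apply F[3]=+0.524 → step 4: x=0.018, v=0.320, θ=0.036, ω=-0.317
apply F[4]=-0.175 → step 5: x=0.025, v=0.312, θ=0.030, ω=-0.301
apply F[5]=-0.548 → step 6: x=0.031, v=0.296, θ=0.024, ω=-0.277
apply F[6]=-0.733 → step 7: x=0.037, v=0.276, θ=0.019, ω=-0.250
apply F[7]=-0.809 → step 8: x=0.042, v=0.255, θ=0.014, ω=-0.223
apply F[8]=-0.823 → step 9: x=0.047, v=0.234, θ=0.010, ω=-0.196
apply F[9]=-0.803 → step 10: x=0.051, v=0.213, θ=0.006, ω=-0.172
apply F[10]=-0.766 → step 11: x=0.055, v=0.194, θ=0.003, ω=-0.149
apply F[11]=-0.722 → step 12: x=0.059, v=0.177, θ=0.000, ω=-0.129
apply F[12]=-0.675 → step 13: x=0.062, v=0.160, θ=-0.002, ω=-0.111
apply F[13]=-0.629 → step 14: x=0.065, v=0.145, θ=-0.004, ω=-0.094
apply F[14]=-0.584 → step 15: x=0.068, v=0.131, θ=-0.006, ω=-0.080
apply F[15]=-0.543 → step 16: x=0.071, v=0.119, θ=-0.007, ω=-0.067
apply F[16]=-0.505 → step 17: x=0.073, v=0.107, θ=-0.009, ω=-0.056
apply F[17]=-0.469 → step 18: x=0.075, v=0.097, θ=-0.010, ω=-0.046
apply F[18]=-0.437 → step 19: x=0.077, v=0.087, θ=-0.011, ω=-0.038
apply F[19]=-0.407 → step 20: x=0.079, v=0.078, θ=-0.011, ω=-0.030
apply F[20]=-0.380 → step 21: x=0.080, v=0.070, θ=-0.012, ω=-0.024
apply F[21]=-0.356 → step 22: x=0.081, v=0.063, θ=-0.012, ω=-0.018
apply F[22]=-0.333 → step 23: x=0.083, v=0.056, θ=-0.012, ω=-0.013
apply F[23]=-0.312 → step 24: x=0.084, v=0.049, θ=-0.013, ω=-0.008
apply F[24]=-0.294 → step 25: x=0.085, v=0.043, θ=-0.013, ω=-0.005
apply F[25]=-0.276 → step 26: x=0.085, v=0.038, θ=-0.013, ω=-0.001
apply F[26]=-0.259 → step 27: x=0.086, v=0.033, θ=-0.013, ω=0.002
apply F[27]=-0.245 → step 28: x=0.087, v=0.028, θ=-0.013, ω=0.004
apply F[28]=-0.230 → step 29: x=0.087, v=0.024, θ=-0.013, ω=0.006
apply F[29]=-0.218 → step 30: x=0.088, v=0.020, θ=-0.013, ω=0.008
apply F[30]=-0.206 → step 31: x=0.088, v=0.016, θ=-0.012, ω=0.010
apply F[31]=-0.195 → step 32: x=0.088, v=0.012, θ=-0.012, ω=0.011
apply F[32]=-0.185 → step 33: x=0.088, v=0.009, θ=-0.012, ω=0.012
apply F[33]=-0.175 → step 34: x=0.089, v=0.006, θ=-0.012, ω=0.013
max |θ| = 0.055 ≤ 0.085 over all 35 states.

Answer: never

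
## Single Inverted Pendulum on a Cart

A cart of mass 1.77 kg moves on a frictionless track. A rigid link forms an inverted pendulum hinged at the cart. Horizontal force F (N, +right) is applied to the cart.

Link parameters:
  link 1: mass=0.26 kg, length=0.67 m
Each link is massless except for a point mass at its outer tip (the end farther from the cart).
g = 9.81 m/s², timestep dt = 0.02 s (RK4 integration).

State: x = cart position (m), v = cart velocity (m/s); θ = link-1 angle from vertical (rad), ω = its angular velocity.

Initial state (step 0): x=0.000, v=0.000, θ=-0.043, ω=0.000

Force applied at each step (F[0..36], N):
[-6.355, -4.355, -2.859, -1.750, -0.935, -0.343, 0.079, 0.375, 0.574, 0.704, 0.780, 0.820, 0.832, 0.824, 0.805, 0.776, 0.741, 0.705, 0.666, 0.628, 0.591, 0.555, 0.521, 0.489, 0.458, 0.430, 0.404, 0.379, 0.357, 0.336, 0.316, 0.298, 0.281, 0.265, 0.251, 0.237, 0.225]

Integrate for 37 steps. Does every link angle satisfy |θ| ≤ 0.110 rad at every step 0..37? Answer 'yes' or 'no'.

Answer: yes

Derivation:
apply F[0]=-6.355 → step 1: x=-0.001, v=-0.071, θ=-0.042, ω=0.093
apply F[1]=-4.355 → step 2: x=-0.003, v=-0.119, θ=-0.040, ω=0.152
apply F[2]=-2.859 → step 3: x=-0.005, v=-0.150, θ=-0.036, ω=0.188
apply F[3]=-1.750 → step 4: x=-0.008, v=-0.169, θ=-0.032, ω=0.206
apply F[4]=-0.935 → step 5: x=-0.012, v=-0.178, θ=-0.028, ω=0.211
apply F[5]=-0.343 → step 6: x=-0.016, v=-0.181, θ=-0.024, ω=0.208
apply F[6]=+0.079 → step 7: x=-0.019, v=-0.180, θ=-0.020, ω=0.200
apply F[7]=+0.375 → step 8: x=-0.023, v=-0.175, θ=-0.016, ω=0.187
apply F[8]=+0.574 → step 9: x=-0.026, v=-0.168, θ=-0.012, ω=0.173
apply F[9]=+0.704 → step 10: x=-0.029, v=-0.160, θ=-0.009, ω=0.158
apply F[10]=+0.780 → step 11: x=-0.033, v=-0.151, θ=-0.006, ω=0.142
apply F[11]=+0.820 → step 12: x=-0.035, v=-0.142, θ=-0.003, ω=0.126
apply F[12]=+0.832 → step 13: x=-0.038, v=-0.132, θ=-0.001, ω=0.112
apply F[13]=+0.824 → step 14: x=-0.041, v=-0.123, θ=0.001, ω=0.098
apply F[14]=+0.805 → step 15: x=-0.043, v=-0.114, θ=0.003, ω=0.085
apply F[15]=+0.776 → step 16: x=-0.045, v=-0.105, θ=0.004, ω=0.073
apply F[16]=+0.741 → step 17: x=-0.047, v=-0.097, θ=0.006, ω=0.062
apply F[17]=+0.705 → step 18: x=-0.049, v=-0.089, θ=0.007, ω=0.053
apply F[18]=+0.666 → step 19: x=-0.051, v=-0.082, θ=0.008, ω=0.044
apply F[19]=+0.628 → step 20: x=-0.052, v=-0.075, θ=0.009, ω=0.036
apply F[20]=+0.591 → step 21: x=-0.054, v=-0.068, θ=0.009, ω=0.029
apply F[21]=+0.555 → step 22: x=-0.055, v=-0.062, θ=0.010, ω=0.023
apply F[22]=+0.521 → step 23: x=-0.056, v=-0.057, θ=0.010, ω=0.018
apply F[23]=+0.489 → step 24: x=-0.057, v=-0.052, θ=0.011, ω=0.013
apply F[24]=+0.458 → step 25: x=-0.058, v=-0.047, θ=0.011, ω=0.009
apply F[25]=+0.430 → step 26: x=-0.059, v=-0.042, θ=0.011, ω=0.005
apply F[26]=+0.404 → step 27: x=-0.060, v=-0.038, θ=0.011, ω=0.002
apply F[27]=+0.379 → step 28: x=-0.061, v=-0.034, θ=0.011, ω=-0.001
apply F[28]=+0.357 → step 29: x=-0.061, v=-0.030, θ=0.011, ω=-0.003
apply F[29]=+0.336 → step 30: x=-0.062, v=-0.027, θ=0.011, ω=-0.005
apply F[30]=+0.316 → step 31: x=-0.063, v=-0.024, θ=0.011, ω=-0.007
apply F[31]=+0.298 → step 32: x=-0.063, v=-0.021, θ=0.011, ω=-0.008
apply F[32]=+0.281 → step 33: x=-0.063, v=-0.018, θ=0.011, ω=-0.009
apply F[33]=+0.265 → step 34: x=-0.064, v=-0.015, θ=0.010, ω=-0.010
apply F[34]=+0.251 → step 35: x=-0.064, v=-0.012, θ=0.010, ω=-0.011
apply F[35]=+0.237 → step 36: x=-0.064, v=-0.010, θ=0.010, ω=-0.012
apply F[36]=+0.225 → step 37: x=-0.064, v=-0.008, θ=0.010, ω=-0.012
Max |angle| over trajectory = 0.043 rad; bound = 0.110 → within bound.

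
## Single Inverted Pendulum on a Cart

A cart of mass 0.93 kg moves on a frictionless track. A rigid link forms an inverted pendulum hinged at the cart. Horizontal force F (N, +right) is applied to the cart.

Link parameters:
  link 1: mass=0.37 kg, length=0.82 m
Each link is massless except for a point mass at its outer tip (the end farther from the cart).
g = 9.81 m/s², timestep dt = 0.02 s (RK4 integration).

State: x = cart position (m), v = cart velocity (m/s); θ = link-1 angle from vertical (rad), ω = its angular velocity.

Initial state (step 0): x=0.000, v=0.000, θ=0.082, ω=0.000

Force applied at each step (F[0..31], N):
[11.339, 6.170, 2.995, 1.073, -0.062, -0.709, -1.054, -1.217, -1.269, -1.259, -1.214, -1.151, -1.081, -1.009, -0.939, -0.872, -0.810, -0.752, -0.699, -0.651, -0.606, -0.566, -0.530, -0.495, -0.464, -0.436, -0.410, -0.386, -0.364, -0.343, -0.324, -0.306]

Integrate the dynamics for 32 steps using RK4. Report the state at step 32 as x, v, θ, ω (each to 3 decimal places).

apply F[0]=+11.339 → step 1: x=0.002, v=0.237, θ=0.079, ω=-0.269
apply F[1]=+6.170 → step 2: x=0.008, v=0.363, θ=0.073, ω=-0.404
apply F[2]=+2.995 → step 3: x=0.016, v=0.423, θ=0.064, ω=-0.460
apply F[3]=+1.073 → step 4: x=0.025, v=0.441, θ=0.055, ω=-0.468
apply F[4]=-0.062 → step 5: x=0.034, v=0.436, θ=0.046, ω=-0.450
apply F[5]=-0.709 → step 6: x=0.042, v=0.417, θ=0.037, ω=-0.418
apply F[6]=-1.054 → step 7: x=0.050, v=0.392, θ=0.029, ω=-0.379
apply F[7]=-1.217 → step 8: x=0.058, v=0.364, θ=0.022, ω=-0.339
apply F[8]=-1.269 → step 9: x=0.065, v=0.335, θ=0.015, ω=-0.299
apply F[9]=-1.259 → step 10: x=0.071, v=0.307, θ=0.010, ω=-0.262
apply F[10]=-1.214 → step 11: x=0.077, v=0.281, θ=0.005, ω=-0.228
apply F[11]=-1.151 → step 12: x=0.082, v=0.256, θ=0.001, ω=-0.197
apply F[12]=-1.081 → step 13: x=0.087, v=0.233, θ=-0.003, ω=-0.169
apply F[13]=-1.009 → step 14: x=0.092, v=0.211, θ=-0.006, ω=-0.144
apply F[14]=-0.939 → step 15: x=0.096, v=0.192, θ=-0.009, ω=-0.122
apply F[15]=-0.872 → step 16: x=0.100, v=0.174, θ=-0.011, ω=-0.102
apply F[16]=-0.810 → step 17: x=0.103, v=0.157, θ=-0.013, ω=-0.085
apply F[17]=-0.752 → step 18: x=0.106, v=0.142, θ=-0.015, ω=-0.070
apply F[18]=-0.699 → step 19: x=0.109, v=0.128, θ=-0.016, ω=-0.057
apply F[19]=-0.651 → step 20: x=0.111, v=0.116, θ=-0.017, ω=-0.045
apply F[20]=-0.606 → step 21: x=0.113, v=0.104, θ=-0.018, ω=-0.035
apply F[21]=-0.566 → step 22: x=0.115, v=0.093, θ=-0.018, ω=-0.026
apply F[22]=-0.530 → step 23: x=0.117, v=0.083, θ=-0.019, ω=-0.019
apply F[23]=-0.495 → step 24: x=0.118, v=0.074, θ=-0.019, ω=-0.012
apply F[24]=-0.464 → step 25: x=0.120, v=0.066, θ=-0.019, ω=-0.006
apply F[25]=-0.436 → step 26: x=0.121, v=0.058, θ=-0.019, ω=-0.001
apply F[26]=-0.410 → step 27: x=0.122, v=0.050, θ=-0.019, ω=0.003
apply F[27]=-0.386 → step 28: x=0.123, v=0.044, θ=-0.019, ω=0.007
apply F[28]=-0.364 → step 29: x=0.124, v=0.037, θ=-0.019, ω=0.010
apply F[29]=-0.343 → step 30: x=0.125, v=0.031, θ=-0.019, ω=0.013
apply F[30]=-0.324 → step 31: x=0.125, v=0.026, θ=-0.019, ω=0.015
apply F[31]=-0.306 → step 32: x=0.126, v=0.021, θ=-0.018, ω=0.017

Answer: x=0.126, v=0.021, θ=-0.018, ω=0.017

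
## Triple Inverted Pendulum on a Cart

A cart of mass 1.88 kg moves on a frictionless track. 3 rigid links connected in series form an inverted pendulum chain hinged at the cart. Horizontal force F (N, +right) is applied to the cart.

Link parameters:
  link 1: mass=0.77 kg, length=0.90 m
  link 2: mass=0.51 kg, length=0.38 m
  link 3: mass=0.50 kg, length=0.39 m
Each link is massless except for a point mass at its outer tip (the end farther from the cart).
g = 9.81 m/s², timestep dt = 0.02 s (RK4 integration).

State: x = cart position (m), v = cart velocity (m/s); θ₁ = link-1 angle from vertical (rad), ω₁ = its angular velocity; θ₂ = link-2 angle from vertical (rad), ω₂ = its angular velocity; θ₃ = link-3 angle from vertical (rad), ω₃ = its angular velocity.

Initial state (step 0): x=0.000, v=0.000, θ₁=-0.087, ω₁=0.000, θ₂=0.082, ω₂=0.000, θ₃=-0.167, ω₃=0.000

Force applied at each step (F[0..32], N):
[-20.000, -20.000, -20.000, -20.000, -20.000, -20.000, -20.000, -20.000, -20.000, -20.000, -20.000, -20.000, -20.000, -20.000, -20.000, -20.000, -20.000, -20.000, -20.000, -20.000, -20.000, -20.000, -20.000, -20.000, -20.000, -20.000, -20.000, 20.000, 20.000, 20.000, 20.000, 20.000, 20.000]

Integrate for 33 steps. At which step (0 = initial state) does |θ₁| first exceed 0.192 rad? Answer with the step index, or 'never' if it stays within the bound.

apply F[0]=-20.000 → step 1: x=-0.002, v=-0.197, θ₁=-0.085, ω₁=0.152, θ₂=0.085, ω₂=0.322, θ₃=-0.169, ω₃=-0.240
apply F[1]=-20.000 → step 2: x=-0.008, v=-0.394, θ₁=-0.081, ω₁=0.306, θ₂=0.095, ω₂=0.646, θ₃=-0.177, ω₃=-0.485
apply F[2]=-20.000 → step 3: x=-0.018, v=-0.593, θ₁=-0.073, ω₁=0.463, θ₂=0.111, ω₂=0.974, θ₃=-0.189, ω₃=-0.737
apply F[3]=-20.000 → step 4: x=-0.032, v=-0.794, θ₁=-0.062, ω₁=0.626, θ₂=0.134, ω₂=1.304, θ₃=-0.206, ω₃=-0.999
apply F[4]=-20.000 → step 5: x=-0.050, v=-0.998, θ₁=-0.048, ω₁=0.797, θ₂=0.163, ω₂=1.630, θ₃=-0.229, ω₃=-1.264
apply F[5]=-20.000 → step 6: x=-0.072, v=-1.205, θ₁=-0.030, ω₁=0.978, θ₂=0.199, ω₂=1.945, θ₃=-0.257, ω₃=-1.525
apply F[6]=-20.000 → step 7: x=-0.098, v=-1.415, θ₁=-0.009, ω₁=1.172, θ₂=0.241, ω₂=2.234, θ₃=-0.290, ω₃=-1.770
apply F[7]=-20.000 → step 8: x=-0.128, v=-1.628, θ₁=0.017, ω₁=1.381, θ₂=0.288, ω₂=2.485, θ₃=-0.327, ω₃=-1.982
apply F[8]=-20.000 → step 9: x=-0.163, v=-1.844, θ₁=0.046, ω₁=1.605, θ₂=0.340, ω₂=2.684, θ₃=-0.369, ω₃=-2.150
apply F[9]=-20.000 → step 10: x=-0.202, v=-2.061, θ₁=0.081, ω₁=1.845, θ₂=0.395, ω₂=2.825, θ₃=-0.413, ω₃=-2.263
apply F[10]=-20.000 → step 11: x=-0.245, v=-2.279, θ₁=0.120, ω₁=2.102, θ₂=0.452, ω₂=2.901, θ₃=-0.459, ω₃=-2.313
apply F[11]=-20.000 → step 12: x=-0.293, v=-2.495, θ₁=0.165, ω₁=2.373, θ₂=0.511, ω₂=2.912, θ₃=-0.505, ω₃=-2.297
apply F[12]=-20.000 → step 13: x=-0.345, v=-2.709, θ₁=0.215, ω₁=2.657, θ₂=0.568, ω₂=2.859, θ₃=-0.550, ω₃=-2.211
apply F[13]=-20.000 → step 14: x=-0.401, v=-2.917, θ₁=0.271, ω₁=2.951, θ₂=0.625, ω₂=2.746, θ₃=-0.593, ω₃=-2.051
apply F[14]=-20.000 → step 15: x=-0.462, v=-3.117, θ₁=0.333, ω₁=3.252, θ₂=0.678, ω₂=2.577, θ₃=-0.632, ω₃=-1.812
apply F[15]=-20.000 → step 16: x=-0.526, v=-3.304, θ₁=0.401, ω₁=3.556, θ₂=0.727, ω₂=2.364, θ₃=-0.665, ω₃=-1.486
apply F[16]=-20.000 → step 17: x=-0.594, v=-3.474, θ₁=0.476, ω₁=3.857, θ₂=0.772, ω₂=2.119, θ₃=-0.691, ω₃=-1.066
apply F[17]=-20.000 → step 18: x=-0.665, v=-3.622, θ₁=0.556, ω₁=4.148, θ₂=0.812, ω₂=1.861, θ₃=-0.707, ω₃=-0.544
apply F[18]=-20.000 → step 19: x=-0.738, v=-3.743, θ₁=0.641, ω₁=4.424, θ₂=0.847, ω₂=1.612, θ₃=-0.712, ω₃=0.084
apply F[19]=-20.000 → step 20: x=-0.814, v=-3.835, θ₁=0.732, ω₁=4.678, θ₂=0.877, ω₂=1.396, θ₃=-0.703, ω₃=0.819
apply F[20]=-20.000 → step 21: x=-0.892, v=-3.895, θ₁=0.828, ω₁=4.905, θ₂=0.903, ω₂=1.233, θ₃=-0.678, ω₃=1.651
apply F[21]=-20.000 → step 22: x=-0.970, v=-3.924, θ₁=0.928, ω₁=5.102, θ₂=0.927, ω₂=1.133, θ₃=-0.636, ω₃=2.568
apply F[22]=-20.000 → step 23: x=-1.048, v=-3.923, θ₁=1.032, ω₁=5.271, θ₂=0.949, ω₂=1.095, θ₃=-0.575, ω₃=3.552
apply F[23]=-20.000 → step 24: x=-1.127, v=-3.895, θ₁=1.139, ω₁=5.412, θ₂=0.971, ω₂=1.107, θ₃=-0.494, ω₃=4.588
apply F[24]=-20.000 → step 25: x=-1.204, v=-3.843, θ₁=1.249, ω₁=5.527, θ₂=0.993, ω₂=1.147, θ₃=-0.391, ω₃=5.668
apply F[25]=-20.000 → step 26: x=-1.280, v=-3.771, θ₁=1.360, ω₁=5.619, θ₂=1.017, ω₂=1.192, θ₃=-0.267, ω₃=6.790
apply F[26]=-20.000 → step 27: x=-1.355, v=-3.679, θ₁=1.473, ω₁=5.683, θ₂=1.041, ω₂=1.219, θ₃=-0.119, ω₃=7.960
apply F[27]=+20.000 → step 28: x=-1.425, v=-3.306, θ₁=1.588, ω₁=5.779, θ₂=1.062, ω₂=0.910, θ₃=0.047, ω₃=8.660
apply F[28]=+20.000 → step 29: x=-1.487, v=-2.912, θ₁=1.704, ω₁=5.877, θ₂=1.077, ω₂=0.644, θ₃=0.228, ω₃=9.442
apply F[29]=+20.000 → step 30: x=-1.541, v=-2.496, θ₁=1.823, ω₁=5.958, θ₂=1.088, ω₂=0.497, θ₃=0.425, ω₃=10.279
apply F[30]=+20.000 → step 31: x=-1.587, v=-2.062, θ₁=1.942, ω₁=6.004, θ₂=1.099, ω₂=0.596, θ₃=0.639, ω₃=11.084
apply F[31]=+20.000 → step 32: x=-1.623, v=-1.619, θ₁=2.063, ω₁=6.003, θ₂=1.115, ω₂=1.119, θ₃=0.867, ω₃=11.705
apply F[32]=+20.000 → step 33: x=-1.651, v=-1.178, θ₁=2.182, ω₁=5.966, θ₂=1.147, ω₂=2.213, θ₃=1.105, ω₃=11.988
|θ₁| = 0.215 > 0.192 first at step 13.

Answer: 13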